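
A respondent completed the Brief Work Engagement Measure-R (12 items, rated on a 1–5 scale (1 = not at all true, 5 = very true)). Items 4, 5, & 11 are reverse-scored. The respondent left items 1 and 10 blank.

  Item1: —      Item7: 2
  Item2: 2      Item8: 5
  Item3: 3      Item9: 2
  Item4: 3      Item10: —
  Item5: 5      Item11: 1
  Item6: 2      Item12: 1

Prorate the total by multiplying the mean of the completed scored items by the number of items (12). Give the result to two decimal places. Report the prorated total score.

Reverse-coded (on a 1–5 scale, reversed = 6 − raw):
  item 4: 6 − 3 = 3
  item 5: 6 − 5 = 1
  item 11: 6 − 1 = 5
Completed scored items (10 of 12): 2, 3, 3, 1, 2, 2, 5, 2, 5, 1; sum = 26.
Person mean = 26 / 10 ≈ 2.6000
Prorated total = (26 / 10) × 12 = 31.20 (to 2 dp)

31.20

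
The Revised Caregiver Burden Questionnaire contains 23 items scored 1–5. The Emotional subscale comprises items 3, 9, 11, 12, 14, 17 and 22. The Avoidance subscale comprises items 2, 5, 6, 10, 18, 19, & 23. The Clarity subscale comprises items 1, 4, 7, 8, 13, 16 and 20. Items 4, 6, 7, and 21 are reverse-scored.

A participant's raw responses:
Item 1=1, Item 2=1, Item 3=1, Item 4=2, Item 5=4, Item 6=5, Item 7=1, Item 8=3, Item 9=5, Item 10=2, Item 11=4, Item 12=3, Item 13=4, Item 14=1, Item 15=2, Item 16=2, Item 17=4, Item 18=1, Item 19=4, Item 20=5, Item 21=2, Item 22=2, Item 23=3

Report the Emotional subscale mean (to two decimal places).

Emotional items: 3, 9, 11, 12, 14, 17, 22.
  item 3: 1
  item 9: 5
  item 11: 4
  item 12: 3
  item 14: 1
  item 17: 4
  item 22: 2
Sum = 1 + 5 + 4 + 3 + 1 + 4 + 2 = 20
Mean = 20 / 7 = 2.86

2.86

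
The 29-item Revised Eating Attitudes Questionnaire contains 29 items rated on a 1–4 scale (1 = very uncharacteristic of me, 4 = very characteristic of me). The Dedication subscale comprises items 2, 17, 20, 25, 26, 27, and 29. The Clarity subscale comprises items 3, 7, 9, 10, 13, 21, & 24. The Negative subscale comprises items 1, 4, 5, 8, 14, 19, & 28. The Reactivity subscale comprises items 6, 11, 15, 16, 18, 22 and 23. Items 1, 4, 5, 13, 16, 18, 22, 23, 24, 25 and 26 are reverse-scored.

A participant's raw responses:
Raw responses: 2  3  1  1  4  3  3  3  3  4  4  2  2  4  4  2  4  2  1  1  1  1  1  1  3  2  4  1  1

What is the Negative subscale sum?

Negative items: 1, 4, 5, 8, 14, 19, 28.
Of these, items 1, 4, & 5 are reverse-scored; on a 1–4 scale, reversed = 5 − raw.
  item 1: 5 − 2 = 3
  item 4: 5 − 1 = 4
  item 5: 5 − 4 = 1
  item 8: 3
  item 14: 4
  item 19: 1
  item 28: 1
Sum = 3 + 4 + 1 + 3 + 4 + 1 + 1 = 17

17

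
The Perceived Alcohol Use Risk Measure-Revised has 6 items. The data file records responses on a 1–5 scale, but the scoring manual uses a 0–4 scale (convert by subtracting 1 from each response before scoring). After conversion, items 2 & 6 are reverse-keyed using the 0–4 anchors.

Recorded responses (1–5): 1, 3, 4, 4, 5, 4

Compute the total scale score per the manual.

Convert to 0–4: 0, 2, 3, 3, 4, 3
Reverse-coded (reverse-coded value = 4 − response):
  item 2: 4 − 2 = 2
  item 6: 4 − 3 = 1
Scored: 0, 2, 3, 3, 4, 1
Total = 13

13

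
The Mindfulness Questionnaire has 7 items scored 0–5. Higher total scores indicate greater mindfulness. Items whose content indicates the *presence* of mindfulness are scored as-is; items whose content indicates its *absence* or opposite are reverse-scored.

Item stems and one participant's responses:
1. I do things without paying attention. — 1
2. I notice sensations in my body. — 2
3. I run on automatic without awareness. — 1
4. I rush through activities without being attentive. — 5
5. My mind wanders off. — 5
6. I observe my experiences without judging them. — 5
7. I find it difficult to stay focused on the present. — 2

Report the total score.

Items 1, 3, 4, 5, 7 describe the absence/opposite of mindfulness → reverse-score.
reversed = (0+5) − raw = 5 − raw.
  item 1: 5 − 1 = 4
  item 2: 2
  item 3: 5 − 1 = 4
  item 4: 5 − 5 = 0
  item 5: 5 − 5 = 0
  item 6: 5
  item 7: 5 − 2 = 3
Total = 4 + 2 + 4 + 0 + 0 + 5 + 3 = 18

18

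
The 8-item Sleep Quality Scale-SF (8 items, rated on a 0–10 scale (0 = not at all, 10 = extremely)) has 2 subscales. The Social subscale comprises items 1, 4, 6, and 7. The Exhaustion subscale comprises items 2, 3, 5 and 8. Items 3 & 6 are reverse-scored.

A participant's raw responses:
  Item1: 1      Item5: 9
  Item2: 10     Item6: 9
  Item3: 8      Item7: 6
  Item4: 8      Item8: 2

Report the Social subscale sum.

16

Social items: 1, 4, 6, 7.
Of these, item 6 is reverse-scored; on a 0–10 scale, reversed = 10 − raw.
  item 1: 1
  item 4: 8
  item 6: 10 − 9 = 1
  item 7: 6
Sum = 1 + 8 + 1 + 6 = 16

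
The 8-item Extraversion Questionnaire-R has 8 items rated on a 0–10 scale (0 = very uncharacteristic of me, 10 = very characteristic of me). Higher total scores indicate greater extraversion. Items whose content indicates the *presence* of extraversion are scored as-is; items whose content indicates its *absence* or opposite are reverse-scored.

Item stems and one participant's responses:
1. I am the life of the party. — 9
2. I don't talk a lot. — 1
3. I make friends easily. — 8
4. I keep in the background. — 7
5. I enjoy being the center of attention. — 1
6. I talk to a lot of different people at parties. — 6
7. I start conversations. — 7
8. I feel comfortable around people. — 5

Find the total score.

Items 2, 4 describe the absence/opposite of extraversion → reverse-score.
reverse-coded value = 10 − response.
  item 1: 9
  item 2: 10 − 1 = 9
  item 3: 8
  item 4: 10 − 7 = 3
  item 5: 1
  item 6: 6
  item 7: 7
  item 8: 5
Total = 9 + 9 + 8 + 3 + 1 + 6 + 7 + 5 = 48

48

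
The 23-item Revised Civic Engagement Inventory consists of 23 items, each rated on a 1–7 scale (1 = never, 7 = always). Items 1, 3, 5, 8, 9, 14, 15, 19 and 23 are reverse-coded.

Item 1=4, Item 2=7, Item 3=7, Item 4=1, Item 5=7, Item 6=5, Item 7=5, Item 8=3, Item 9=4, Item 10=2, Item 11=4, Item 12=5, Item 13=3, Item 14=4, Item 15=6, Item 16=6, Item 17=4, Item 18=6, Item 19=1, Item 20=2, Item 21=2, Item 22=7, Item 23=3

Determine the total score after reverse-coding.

Reversing items 1, 3, 5, 8, 9, 14, 15, 19, and 23 with 8 − raw:
Total = (8−4) + 7 + (8−7) + 1 + (8−7) + 5 + 5 + (8−3) + (8−4) + 2 + 4 + 5 + 3 + (8−4) + (8−6) + 6 + 4 + 6 + (8−1) + 2 + 2 + 7 + (8−3)
      = 4 + 7 + 1 + 1 + 1 + 5 + 5 + 5 + 4 + 2 + 4 + 5 + 3 + 4 + 2 + 6 + 4 + 6 + 7 + 2 + 2 + 7 + 5 = 92

92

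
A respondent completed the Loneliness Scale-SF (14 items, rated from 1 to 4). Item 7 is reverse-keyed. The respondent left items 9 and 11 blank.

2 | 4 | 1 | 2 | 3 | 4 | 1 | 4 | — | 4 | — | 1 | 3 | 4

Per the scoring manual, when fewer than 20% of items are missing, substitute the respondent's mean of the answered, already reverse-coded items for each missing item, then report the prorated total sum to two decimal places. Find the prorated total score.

42.00

Reverse-coded (reverse-coded value = 5 − response):
  item 7: 5 − 1 = 4
Completed scored items (12 of 14): 2, 4, 1, 2, 3, 4, 4, 4, 4, 1, 3, 4; sum = 36.
Person mean = 36 / 12 ≈ 3.0000
Prorated total = (36 / 12) × 14 = 42.00 (to 2 dp)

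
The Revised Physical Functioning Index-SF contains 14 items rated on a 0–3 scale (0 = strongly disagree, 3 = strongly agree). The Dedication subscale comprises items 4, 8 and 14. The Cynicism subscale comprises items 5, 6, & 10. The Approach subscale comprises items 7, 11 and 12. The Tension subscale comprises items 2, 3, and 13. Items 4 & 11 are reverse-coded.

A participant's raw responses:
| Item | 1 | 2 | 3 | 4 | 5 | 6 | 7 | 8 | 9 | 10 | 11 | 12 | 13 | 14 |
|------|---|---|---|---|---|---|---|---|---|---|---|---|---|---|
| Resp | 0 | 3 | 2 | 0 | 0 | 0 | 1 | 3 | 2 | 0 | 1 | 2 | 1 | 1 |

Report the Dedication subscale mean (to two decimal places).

2.33

Dedication items: 4, 8, 14.
Of these, item 4 is reverse-coded; on a 0–3 scale, reversed = 3 − raw.
  item 4: 3 − 0 = 3
  item 8: 3
  item 14: 1
Sum = 3 + 3 + 1 = 7
Mean = 7 / 3 = 2.33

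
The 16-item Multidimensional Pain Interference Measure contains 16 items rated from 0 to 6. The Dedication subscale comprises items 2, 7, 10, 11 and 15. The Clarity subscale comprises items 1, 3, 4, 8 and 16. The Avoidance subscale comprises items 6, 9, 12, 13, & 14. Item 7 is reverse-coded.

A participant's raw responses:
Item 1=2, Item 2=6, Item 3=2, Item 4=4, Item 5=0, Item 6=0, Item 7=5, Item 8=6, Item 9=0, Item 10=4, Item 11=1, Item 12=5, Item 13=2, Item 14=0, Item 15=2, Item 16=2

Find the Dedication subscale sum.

Dedication items: 2, 7, 10, 11, 15.
Of these, item 7 is reverse-coded; reversed = (0+6) − raw = 6 − raw.
  item 2: 6
  item 7: 6 − 5 = 1
  item 10: 4
  item 11: 1
  item 15: 2
Sum = 6 + 1 + 4 + 1 + 2 = 14

14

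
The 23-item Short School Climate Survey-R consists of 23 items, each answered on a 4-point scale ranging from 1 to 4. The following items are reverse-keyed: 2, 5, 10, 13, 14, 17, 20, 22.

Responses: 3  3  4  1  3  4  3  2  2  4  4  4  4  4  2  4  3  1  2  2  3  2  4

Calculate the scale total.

Raw sum = 68. Reverse-keyed items: 2, 5, 10, 13, 14, 17, 20, 22; their raw sum = 25.
Each reversal replaces raw with 5 − raw, changing the total by 5 − 2·raw per item.
Total = 68 + 8·5 − 2·25 = 68 + 40 − 50 = 58

58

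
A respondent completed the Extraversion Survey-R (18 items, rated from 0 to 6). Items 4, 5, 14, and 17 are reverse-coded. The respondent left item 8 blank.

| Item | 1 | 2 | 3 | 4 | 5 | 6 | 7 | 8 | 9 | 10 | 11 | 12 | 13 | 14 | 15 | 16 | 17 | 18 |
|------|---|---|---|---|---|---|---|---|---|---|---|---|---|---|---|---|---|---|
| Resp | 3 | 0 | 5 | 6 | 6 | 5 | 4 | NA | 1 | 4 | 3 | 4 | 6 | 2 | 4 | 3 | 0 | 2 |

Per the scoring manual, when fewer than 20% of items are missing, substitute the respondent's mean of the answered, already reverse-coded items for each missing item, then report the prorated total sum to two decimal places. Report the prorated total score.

57.18

Reverse-coded (reverse-coded value = 6 − response):
  item 4: 6 − 6 = 0
  item 5: 6 − 6 = 0
  item 14: 6 − 2 = 4
  item 17: 6 − 0 = 6
Completed scored items (17 of 18): 3, 0, 5, 0, 0, 5, 4, 1, 4, 3, 4, 6, 4, 4, 3, 6, 2; sum = 54.
Person mean = 54 / 17 ≈ 3.1765
Prorated total = (54 / 17) × 18 = 57.18 (to 2 dp)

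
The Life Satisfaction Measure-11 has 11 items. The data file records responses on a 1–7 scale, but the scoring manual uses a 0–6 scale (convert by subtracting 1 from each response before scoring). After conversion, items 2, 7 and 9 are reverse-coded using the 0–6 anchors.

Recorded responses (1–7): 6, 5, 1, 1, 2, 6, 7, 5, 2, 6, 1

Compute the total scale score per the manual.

Convert to 0–6: 5, 4, 0, 0, 1, 5, 6, 4, 1, 5, 0
Reverse-coded (reversed = (0+6) − raw = 6 − raw):
  item 2: 6 − 4 = 2
  item 7: 6 − 6 = 0
  item 9: 6 − 1 = 5
Scored: 5, 2, 0, 0, 1, 5, 0, 4, 5, 5, 0
Total = 27

27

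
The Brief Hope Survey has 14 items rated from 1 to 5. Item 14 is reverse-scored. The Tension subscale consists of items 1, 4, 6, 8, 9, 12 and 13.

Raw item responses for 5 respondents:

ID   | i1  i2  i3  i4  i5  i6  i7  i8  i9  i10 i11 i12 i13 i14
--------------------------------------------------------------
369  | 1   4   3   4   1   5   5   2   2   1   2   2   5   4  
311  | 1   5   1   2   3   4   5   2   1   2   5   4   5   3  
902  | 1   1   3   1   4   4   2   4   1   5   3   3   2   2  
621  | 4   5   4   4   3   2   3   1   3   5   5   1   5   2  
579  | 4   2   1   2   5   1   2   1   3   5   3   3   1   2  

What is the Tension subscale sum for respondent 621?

Respondent 621 raw: 4, 5, 4, 4, 3, 2, 3, 1, 3, 5, 5, 1, 5, 2.
Tension items: 1, 4, 6, 8, 9, 12, 13.
Reverse-coded (reverse-coded value = 6 − response):
  item 1: 4
  item 4: 4
  item 6: 2
  item 8: 1
  item 9: 3
  item 12: 1
  item 13: 5
Sum = 4 + 4 + 2 + 1 + 3 + 1 + 5 = 20

20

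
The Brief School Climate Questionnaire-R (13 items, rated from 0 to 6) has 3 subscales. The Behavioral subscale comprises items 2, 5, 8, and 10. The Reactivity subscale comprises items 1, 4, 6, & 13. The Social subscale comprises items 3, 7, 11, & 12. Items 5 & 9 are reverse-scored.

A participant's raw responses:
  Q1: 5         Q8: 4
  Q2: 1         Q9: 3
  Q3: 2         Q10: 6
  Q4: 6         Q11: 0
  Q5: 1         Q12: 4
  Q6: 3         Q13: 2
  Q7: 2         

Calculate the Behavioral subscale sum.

16

Behavioral items: 2, 5, 8, 10.
Of these, item 5 is reverse-scored; on a 0–6 scale, reversed = 6 − raw.
  item 2: 1
  item 5: 6 − 1 = 5
  item 8: 4
  item 10: 6
Sum = 1 + 5 + 4 + 6 = 16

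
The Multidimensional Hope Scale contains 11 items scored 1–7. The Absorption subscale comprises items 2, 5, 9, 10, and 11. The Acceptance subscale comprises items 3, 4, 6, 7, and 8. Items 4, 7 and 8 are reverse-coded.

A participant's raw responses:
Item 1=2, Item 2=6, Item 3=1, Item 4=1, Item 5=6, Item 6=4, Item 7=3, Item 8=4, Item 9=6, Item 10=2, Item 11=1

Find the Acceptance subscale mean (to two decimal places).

4.20

Acceptance items: 3, 4, 6, 7, 8.
Of these, items 4, 7, & 8 are reverse-coded; reverse-coded value = 8 − response.
  item 3: 1
  item 4: 8 − 1 = 7
  item 6: 4
  item 7: 8 − 3 = 5
  item 8: 8 − 4 = 4
Sum = 1 + 7 + 4 + 5 + 4 = 21
Mean = 21 / 5 = 4.20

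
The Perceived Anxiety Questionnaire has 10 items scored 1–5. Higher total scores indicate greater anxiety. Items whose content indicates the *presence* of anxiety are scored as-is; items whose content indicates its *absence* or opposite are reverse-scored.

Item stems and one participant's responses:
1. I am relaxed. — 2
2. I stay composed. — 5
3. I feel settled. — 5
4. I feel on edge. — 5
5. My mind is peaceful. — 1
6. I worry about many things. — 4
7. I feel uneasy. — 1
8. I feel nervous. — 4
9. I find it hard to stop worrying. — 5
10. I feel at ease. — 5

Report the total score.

Items 1, 2, 3, 5, 10 describe the absence/opposite of anxiety → reverse-score.
on a 1–5 scale, reversed = 6 − raw.
  item 1: 6 − 2 = 4
  item 2: 6 − 5 = 1
  item 3: 6 − 5 = 1
  item 4: 5
  item 5: 6 − 1 = 5
  item 6: 4
  item 7: 1
  item 8: 4
  item 9: 5
  item 10: 6 − 5 = 1
Total = 4 + 1 + 1 + 5 + 5 + 4 + 1 + 4 + 5 + 1 = 31

31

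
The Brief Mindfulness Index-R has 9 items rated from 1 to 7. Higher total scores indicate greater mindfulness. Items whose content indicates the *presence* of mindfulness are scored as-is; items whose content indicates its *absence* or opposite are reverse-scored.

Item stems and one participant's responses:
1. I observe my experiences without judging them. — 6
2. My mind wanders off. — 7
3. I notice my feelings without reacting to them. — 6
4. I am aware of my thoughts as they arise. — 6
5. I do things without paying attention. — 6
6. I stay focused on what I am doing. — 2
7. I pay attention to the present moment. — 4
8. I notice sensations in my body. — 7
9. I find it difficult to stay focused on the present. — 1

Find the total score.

41

Items 2, 5, 9 describe the absence/opposite of mindfulness → reverse-score.
reverse-coded value = 8 − response.
  item 1: 6
  item 2: 8 − 7 = 1
  item 3: 6
  item 4: 6
  item 5: 8 − 6 = 2
  item 6: 2
  item 7: 4
  item 8: 7
  item 9: 8 − 1 = 7
Total = 6 + 1 + 6 + 6 + 2 + 2 + 4 + 7 + 7 = 41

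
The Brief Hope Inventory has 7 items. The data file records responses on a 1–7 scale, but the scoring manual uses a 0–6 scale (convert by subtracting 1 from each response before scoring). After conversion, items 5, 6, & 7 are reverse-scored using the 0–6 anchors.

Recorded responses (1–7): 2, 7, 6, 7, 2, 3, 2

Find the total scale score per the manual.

Convert to 0–6: 1, 6, 5, 6, 1, 2, 1
Reverse-coded (on a 0–6 scale, reversed = 6 − raw):
  item 5: 6 − 1 = 5
  item 6: 6 − 2 = 4
  item 7: 6 − 1 = 5
Scored: 1, 6, 5, 6, 5, 4, 5
Total = 32

32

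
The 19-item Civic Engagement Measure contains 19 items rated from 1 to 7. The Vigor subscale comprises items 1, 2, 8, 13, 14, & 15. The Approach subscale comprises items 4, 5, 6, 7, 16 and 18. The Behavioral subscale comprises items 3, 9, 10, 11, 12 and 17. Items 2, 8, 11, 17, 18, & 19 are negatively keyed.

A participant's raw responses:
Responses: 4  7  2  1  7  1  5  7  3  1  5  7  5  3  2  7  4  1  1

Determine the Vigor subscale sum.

16

Vigor items: 1, 2, 8, 13, 14, 15.
Of these, items 2 and 8 are negatively keyed; reversed = (1+7) − raw = 8 − raw.
  item 1: 4
  item 2: 8 − 7 = 1
  item 8: 8 − 7 = 1
  item 13: 5
  item 14: 3
  item 15: 2
Sum = 4 + 1 + 1 + 5 + 3 + 2 = 16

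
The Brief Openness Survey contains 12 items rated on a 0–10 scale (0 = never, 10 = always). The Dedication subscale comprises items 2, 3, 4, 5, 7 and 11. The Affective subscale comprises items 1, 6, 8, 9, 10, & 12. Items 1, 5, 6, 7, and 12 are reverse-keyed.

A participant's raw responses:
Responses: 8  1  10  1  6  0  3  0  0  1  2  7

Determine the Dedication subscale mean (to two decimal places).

Dedication items: 2, 3, 4, 5, 7, 11.
Of these, items 5 and 7 are reverse-keyed; on a 0–10 scale, reversed = 10 − raw.
  item 2: 1
  item 3: 10
  item 4: 1
  item 5: 10 − 6 = 4
  item 7: 10 − 3 = 7
  item 11: 2
Sum = 1 + 10 + 1 + 4 + 7 + 2 = 25
Mean = 25 / 6 = 4.17

4.17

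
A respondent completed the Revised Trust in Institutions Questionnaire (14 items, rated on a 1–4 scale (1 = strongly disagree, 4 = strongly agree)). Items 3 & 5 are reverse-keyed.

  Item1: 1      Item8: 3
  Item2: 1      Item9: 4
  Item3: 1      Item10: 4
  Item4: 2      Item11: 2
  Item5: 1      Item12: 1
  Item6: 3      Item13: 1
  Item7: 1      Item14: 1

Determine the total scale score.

Reverse-keyed items use 5 − raw:
  item 3: 5 − 1 = 4
  item 5: 5 − 1 = 4
Scored responses: 1, 1, 4, 2, 4, 3, 1, 3, 4, 4, 2, 1, 1, 1
Total = 1 + 1 + 4 + 2 + 4 + 3 + 1 + 3 + 4 + 4 + 2 + 1 + 1 + 1 = 32

32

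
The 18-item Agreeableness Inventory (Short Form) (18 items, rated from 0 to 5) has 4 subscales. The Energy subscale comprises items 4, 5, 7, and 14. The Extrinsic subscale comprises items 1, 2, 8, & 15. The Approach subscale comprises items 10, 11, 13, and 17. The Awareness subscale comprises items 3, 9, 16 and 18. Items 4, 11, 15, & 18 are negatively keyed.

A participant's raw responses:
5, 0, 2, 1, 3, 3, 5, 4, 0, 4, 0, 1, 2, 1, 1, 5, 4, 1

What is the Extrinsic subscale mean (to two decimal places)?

Extrinsic items: 1, 2, 8, 15.
Of these, item 15 is negatively keyed; on a 0–5 scale, reversed = 5 − raw.
  item 1: 5
  item 2: 0
  item 8: 4
  item 15: 5 − 1 = 4
Sum = 5 + 0 + 4 + 4 = 13
Mean = 13 / 4 = 3.25

3.25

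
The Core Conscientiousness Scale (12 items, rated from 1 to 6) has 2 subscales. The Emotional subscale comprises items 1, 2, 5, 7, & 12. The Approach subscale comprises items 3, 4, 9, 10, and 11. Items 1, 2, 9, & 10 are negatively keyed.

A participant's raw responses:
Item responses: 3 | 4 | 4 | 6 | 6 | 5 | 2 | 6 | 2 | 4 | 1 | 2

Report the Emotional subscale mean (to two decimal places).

3.40

Emotional items: 1, 2, 5, 7, 12.
Of these, items 1 and 2 are negatively keyed; reverse-coded value = 7 − response.
  item 1: 7 − 3 = 4
  item 2: 7 − 4 = 3
  item 5: 6
  item 7: 2
  item 12: 2
Sum = 4 + 3 + 6 + 2 + 2 = 17
Mean = 17 / 5 = 3.40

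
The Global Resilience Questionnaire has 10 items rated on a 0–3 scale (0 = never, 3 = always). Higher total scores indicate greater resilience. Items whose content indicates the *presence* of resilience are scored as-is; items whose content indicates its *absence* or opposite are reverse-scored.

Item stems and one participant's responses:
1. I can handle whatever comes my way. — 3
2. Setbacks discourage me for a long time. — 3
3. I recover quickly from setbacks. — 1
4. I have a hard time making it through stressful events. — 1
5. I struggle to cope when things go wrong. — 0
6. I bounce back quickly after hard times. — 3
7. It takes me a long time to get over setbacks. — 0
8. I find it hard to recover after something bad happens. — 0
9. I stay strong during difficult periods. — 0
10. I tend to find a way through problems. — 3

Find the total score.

21

Items 2, 4, 5, 7, 8 describe the absence/opposite of resilience → reverse-score.
on a 0–3 scale, reversed = 3 − raw.
  item 1: 3
  item 2: 3 − 3 = 0
  item 3: 1
  item 4: 3 − 1 = 2
  item 5: 3 − 0 = 3
  item 6: 3
  item 7: 3 − 0 = 3
  item 8: 3 − 0 = 3
  item 9: 0
  item 10: 3
Total = 3 + 0 + 1 + 2 + 3 + 3 + 3 + 3 + 0 + 3 = 21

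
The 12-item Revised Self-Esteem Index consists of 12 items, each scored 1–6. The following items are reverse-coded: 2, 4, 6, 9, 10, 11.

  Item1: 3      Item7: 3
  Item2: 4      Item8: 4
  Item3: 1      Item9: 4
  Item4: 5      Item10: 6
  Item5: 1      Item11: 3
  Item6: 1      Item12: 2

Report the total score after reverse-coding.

33

Reverse-coded items (reverse-coded value = 7 − response):
  item 2: 7 − 4 = 3
  item 4: 7 − 5 = 2
  item 6: 7 − 1 = 6
  item 9: 7 − 4 = 3
  item 10: 7 − 6 = 1
  item 11: 7 − 3 = 4
Scored items: 3, 3, 1, 2, 1, 6, 3, 4, 3, 1, 4, 2
Total = 3 + 3 + 1 + 2 + 1 + 6 + 3 + 4 + 3 + 1 + 4 + 2 = 33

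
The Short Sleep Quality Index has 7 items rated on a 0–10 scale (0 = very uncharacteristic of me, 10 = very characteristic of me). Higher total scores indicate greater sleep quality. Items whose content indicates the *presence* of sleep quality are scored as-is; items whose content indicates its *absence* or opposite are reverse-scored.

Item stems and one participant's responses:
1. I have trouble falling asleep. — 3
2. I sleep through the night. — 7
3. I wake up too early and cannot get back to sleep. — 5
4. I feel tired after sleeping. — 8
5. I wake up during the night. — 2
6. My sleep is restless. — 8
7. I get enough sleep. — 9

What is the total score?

Items 1, 3, 4, 5, 6 describe the absence/opposite of sleep quality → reverse-score.
on a 0–10 scale, reversed = 10 − raw.
  item 1: 10 − 3 = 7
  item 2: 7
  item 3: 10 − 5 = 5
  item 4: 10 − 8 = 2
  item 5: 10 − 2 = 8
  item 6: 10 − 8 = 2
  item 7: 9
Total = 7 + 7 + 5 + 2 + 8 + 2 + 9 = 40

40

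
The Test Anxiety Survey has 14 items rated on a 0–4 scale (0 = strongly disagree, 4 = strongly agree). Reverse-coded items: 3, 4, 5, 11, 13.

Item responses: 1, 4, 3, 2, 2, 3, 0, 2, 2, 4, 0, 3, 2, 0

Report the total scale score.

Reverse-coded items (reversed = (0+4) − raw = 4 − raw):
  item 3: 4 − 3 = 1
  item 4: 4 − 2 = 2
  item 5: 4 − 2 = 2
  item 11: 4 − 0 = 4
  item 13: 4 − 2 = 2
Scored items: 1, 4, 1, 2, 2, 3, 0, 2, 2, 4, 4, 3, 2, 0
Total = 1 + 4 + 1 + 2 + 2 + 3 + 0 + 2 + 2 + 4 + 4 + 3 + 2 + 0 = 30

30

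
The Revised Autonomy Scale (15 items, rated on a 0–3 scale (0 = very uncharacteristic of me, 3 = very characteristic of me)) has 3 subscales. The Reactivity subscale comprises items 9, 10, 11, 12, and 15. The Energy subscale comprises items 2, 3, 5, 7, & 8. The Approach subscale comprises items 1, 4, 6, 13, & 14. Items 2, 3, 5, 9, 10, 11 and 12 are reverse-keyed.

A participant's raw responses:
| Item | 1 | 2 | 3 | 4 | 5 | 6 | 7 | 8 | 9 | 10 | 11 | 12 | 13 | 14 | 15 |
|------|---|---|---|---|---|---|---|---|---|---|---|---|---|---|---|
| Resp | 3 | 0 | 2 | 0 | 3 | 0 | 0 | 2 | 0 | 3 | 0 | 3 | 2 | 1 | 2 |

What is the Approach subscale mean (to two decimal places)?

1.20

Approach items: 1, 4, 6, 13, 14.
  item 1: 3
  item 4: 0
  item 6: 0
  item 13: 2
  item 14: 1
Sum = 3 + 0 + 0 + 2 + 1 = 6
Mean = 6 / 5 = 1.20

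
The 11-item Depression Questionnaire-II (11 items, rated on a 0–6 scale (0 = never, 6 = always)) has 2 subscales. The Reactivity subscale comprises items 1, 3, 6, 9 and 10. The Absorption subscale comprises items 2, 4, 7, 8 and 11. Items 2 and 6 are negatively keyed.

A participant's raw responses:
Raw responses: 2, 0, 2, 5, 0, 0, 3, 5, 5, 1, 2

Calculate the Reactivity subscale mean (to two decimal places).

3.20

Reactivity items: 1, 3, 6, 9, 10.
Of these, item 6 is negatively keyed; reversed = (0+6) − raw = 6 − raw.
  item 1: 2
  item 3: 2
  item 6: 6 − 0 = 6
  item 9: 5
  item 10: 1
Sum = 2 + 2 + 6 + 5 + 1 = 16
Mean = 16 / 5 = 3.20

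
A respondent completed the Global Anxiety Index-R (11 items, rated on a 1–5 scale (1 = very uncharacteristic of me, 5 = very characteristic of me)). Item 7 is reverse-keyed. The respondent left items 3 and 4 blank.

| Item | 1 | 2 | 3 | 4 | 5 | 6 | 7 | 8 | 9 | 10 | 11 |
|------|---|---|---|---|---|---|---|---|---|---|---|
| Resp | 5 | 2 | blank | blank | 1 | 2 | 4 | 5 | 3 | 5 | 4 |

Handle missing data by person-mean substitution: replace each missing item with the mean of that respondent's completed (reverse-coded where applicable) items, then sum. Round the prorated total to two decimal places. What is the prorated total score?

Reverse-coded (reversed = (1+5) − raw = 6 − raw):
  item 7: 6 − 4 = 2
Completed scored items (9 of 11): 5, 2, 1, 2, 2, 5, 3, 5, 4; sum = 29.
Person mean = 29 / 9 ≈ 3.2222
Prorated total = (29 / 9) × 11 = 35.44 (to 2 dp)

35.44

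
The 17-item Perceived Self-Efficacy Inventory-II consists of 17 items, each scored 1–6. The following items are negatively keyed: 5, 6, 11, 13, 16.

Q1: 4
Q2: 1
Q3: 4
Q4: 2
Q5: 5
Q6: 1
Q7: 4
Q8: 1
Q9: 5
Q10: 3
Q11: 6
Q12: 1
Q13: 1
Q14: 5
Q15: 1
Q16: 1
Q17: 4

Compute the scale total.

56

Reversing items 5, 6, 11, 13 and 16 with 7 − raw:
Total = 4 + 1 + 4 + 2 + (7−5) + (7−1) + 4 + 1 + 5 + 3 + (7−6) + 1 + (7−1) + 5 + 1 + (7−1) + 4
      = 4 + 1 + 4 + 2 + 2 + 6 + 4 + 1 + 5 + 3 + 1 + 1 + 6 + 5 + 1 + 6 + 4 = 56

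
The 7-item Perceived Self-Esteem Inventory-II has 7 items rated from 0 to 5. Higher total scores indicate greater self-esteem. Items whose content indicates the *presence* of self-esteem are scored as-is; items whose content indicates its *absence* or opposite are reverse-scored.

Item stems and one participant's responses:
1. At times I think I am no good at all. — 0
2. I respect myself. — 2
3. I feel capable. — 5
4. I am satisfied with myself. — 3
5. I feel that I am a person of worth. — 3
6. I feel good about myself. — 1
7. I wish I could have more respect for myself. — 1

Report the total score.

23

Items 1, 7 describe the absence/opposite of self-esteem → reverse-score.
on a 0–5 scale, reversed = 5 − raw.
  item 1: 5 − 0 = 5
  item 2: 2
  item 3: 5
  item 4: 3
  item 5: 3
  item 6: 1
  item 7: 5 − 1 = 4
Total = 5 + 2 + 5 + 3 + 3 + 1 + 4 = 23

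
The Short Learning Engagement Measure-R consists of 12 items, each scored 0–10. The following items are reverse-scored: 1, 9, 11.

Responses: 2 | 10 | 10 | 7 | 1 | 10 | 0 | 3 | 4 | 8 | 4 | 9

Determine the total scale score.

78

Reverse-coded items (on a 0–10 scale, reversed = 10 − raw):
  item 1: 10 − 2 = 8
  item 9: 10 − 4 = 6
  item 11: 10 − 4 = 6
Scored responses: 8, 10, 10, 7, 1, 10, 0, 3, 6, 8, 6, 9
Total = 8 + 10 + 10 + 7 + 1 + 10 + 0 + 3 + 6 + 8 + 6 + 9 = 78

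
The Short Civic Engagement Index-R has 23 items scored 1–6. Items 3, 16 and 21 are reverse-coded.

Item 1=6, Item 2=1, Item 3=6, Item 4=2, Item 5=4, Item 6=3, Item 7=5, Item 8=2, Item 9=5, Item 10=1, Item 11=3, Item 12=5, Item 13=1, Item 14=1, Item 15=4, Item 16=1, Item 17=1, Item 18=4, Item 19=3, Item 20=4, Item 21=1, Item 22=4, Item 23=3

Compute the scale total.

75

Reverse-coded items use 7 − raw:
  item 3: 7 − 6 = 1
  item 16: 7 − 1 = 6
  item 21: 7 − 1 = 6
Scored items: 6, 1, 1, 2, 4, 3, 5, 2, 5, 1, 3, 5, 1, 1, 4, 6, 1, 4, 3, 4, 6, 4, 3
Total = 6 + 1 + 1 + 2 + 4 + 3 + 5 + 2 + 5 + 1 + 3 + 5 + 1 + 1 + 4 + 6 + 1 + 4 + 3 + 4 + 6 + 4 + 3 = 75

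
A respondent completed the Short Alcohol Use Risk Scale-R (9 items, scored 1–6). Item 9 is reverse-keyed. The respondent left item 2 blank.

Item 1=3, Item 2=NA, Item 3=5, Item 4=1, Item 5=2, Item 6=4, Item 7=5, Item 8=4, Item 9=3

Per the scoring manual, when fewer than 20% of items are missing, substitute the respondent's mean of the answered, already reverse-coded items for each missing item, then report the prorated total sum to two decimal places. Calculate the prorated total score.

31.50

Reverse-coded (on a 1–6 scale, reversed = 7 − raw):
  item 9: 7 − 3 = 4
Completed scored items (8 of 9): 3, 5, 1, 2, 4, 5, 4, 4; sum = 28.
Person mean = 28 / 8 ≈ 3.5000
Prorated total = (28 / 8) × 9 = 31.50 (to 2 dp)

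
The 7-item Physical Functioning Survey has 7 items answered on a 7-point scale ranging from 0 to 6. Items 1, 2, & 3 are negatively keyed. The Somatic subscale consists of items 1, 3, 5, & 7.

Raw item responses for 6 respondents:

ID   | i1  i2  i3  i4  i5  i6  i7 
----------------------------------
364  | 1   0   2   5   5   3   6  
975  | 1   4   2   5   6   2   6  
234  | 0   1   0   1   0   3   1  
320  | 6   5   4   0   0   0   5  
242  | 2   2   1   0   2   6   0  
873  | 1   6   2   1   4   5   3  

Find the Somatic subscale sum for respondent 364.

Respondent 364 raw: 1, 0, 2, 5, 5, 3, 6.
Somatic items: 1, 3, 5, 7.
Reverse-coded (on a 0–6 scale, reversed = 6 − raw):
  item 1: 6 − 1 = 5
  item 3: 6 − 2 = 4
  item 5: 5
  item 7: 6
Sum = 5 + 4 + 5 + 6 = 20

20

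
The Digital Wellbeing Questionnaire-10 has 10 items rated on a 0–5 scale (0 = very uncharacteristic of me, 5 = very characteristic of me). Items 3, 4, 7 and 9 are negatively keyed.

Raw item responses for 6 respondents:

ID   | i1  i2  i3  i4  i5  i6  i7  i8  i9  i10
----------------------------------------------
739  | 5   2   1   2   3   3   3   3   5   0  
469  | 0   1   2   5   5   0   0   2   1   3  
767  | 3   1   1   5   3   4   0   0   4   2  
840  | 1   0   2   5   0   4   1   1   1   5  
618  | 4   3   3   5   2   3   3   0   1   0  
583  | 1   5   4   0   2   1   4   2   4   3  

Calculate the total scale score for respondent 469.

23

Respondent 469 raw: 0, 1, 2, 5, 5, 0, 0, 2, 1, 3.
Reverse-coded (on a 0–5 scale, reversed = 5 − raw):
  item 1: 0
  item 2: 1
  item 3: 5 − 2 = 3
  item 4: 5 − 5 = 0
  item 5: 5
  item 6: 0
  item 7: 5 − 0 = 5
  item 8: 2
  item 9: 5 − 1 = 4
  item 10: 3
Sum = 0 + 1 + 3 + 0 + 5 + 0 + 5 + 2 + 4 + 3 = 23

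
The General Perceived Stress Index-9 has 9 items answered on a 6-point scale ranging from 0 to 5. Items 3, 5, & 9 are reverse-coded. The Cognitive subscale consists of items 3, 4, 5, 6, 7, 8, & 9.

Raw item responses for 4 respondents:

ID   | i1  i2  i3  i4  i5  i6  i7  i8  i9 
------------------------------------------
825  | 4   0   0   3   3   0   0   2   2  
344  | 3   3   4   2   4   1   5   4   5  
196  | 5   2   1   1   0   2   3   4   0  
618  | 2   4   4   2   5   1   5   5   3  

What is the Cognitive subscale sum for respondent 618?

Respondent 618 raw: 2, 4, 4, 2, 5, 1, 5, 5, 3.
Cognitive items: 3, 4, 5, 6, 7, 8, 9.
Reverse-coded (on a 0–5 scale, reversed = 5 − raw):
  item 3: 5 − 4 = 1
  item 4: 2
  item 5: 5 − 5 = 0
  item 6: 1
  item 7: 5
  item 8: 5
  item 9: 5 − 3 = 2
Sum = 1 + 2 + 0 + 1 + 5 + 5 + 2 = 16

16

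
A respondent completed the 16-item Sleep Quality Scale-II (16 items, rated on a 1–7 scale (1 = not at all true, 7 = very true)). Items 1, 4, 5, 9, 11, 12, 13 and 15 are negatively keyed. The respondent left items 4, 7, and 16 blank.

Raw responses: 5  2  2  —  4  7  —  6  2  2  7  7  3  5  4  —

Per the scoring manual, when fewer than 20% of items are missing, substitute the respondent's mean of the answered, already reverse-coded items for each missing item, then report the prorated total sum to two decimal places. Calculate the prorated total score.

Reverse-coded (on a 1–7 scale, reversed = 8 − raw):
  item 1: 8 − 5 = 3
  item 5: 8 − 4 = 4
  item 9: 8 − 2 = 6
  item 11: 8 − 7 = 1
  item 12: 8 − 7 = 1
  item 13: 8 − 3 = 5
  item 15: 8 − 4 = 4
Completed scored items (13 of 16): 3, 2, 2, 4, 7, 6, 6, 2, 1, 1, 5, 5, 4; sum = 48.
Person mean = 48 / 13 ≈ 3.6923
Prorated total = (48 / 13) × 16 = 59.08 (to 2 dp)

59.08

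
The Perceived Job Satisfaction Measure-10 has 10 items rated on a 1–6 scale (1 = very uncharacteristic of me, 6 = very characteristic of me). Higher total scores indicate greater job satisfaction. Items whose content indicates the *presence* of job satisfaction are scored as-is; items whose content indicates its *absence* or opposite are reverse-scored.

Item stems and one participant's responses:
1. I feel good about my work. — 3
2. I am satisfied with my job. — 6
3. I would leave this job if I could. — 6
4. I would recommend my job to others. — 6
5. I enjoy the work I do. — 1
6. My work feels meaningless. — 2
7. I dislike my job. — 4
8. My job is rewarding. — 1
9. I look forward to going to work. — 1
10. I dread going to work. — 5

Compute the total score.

29

Items 3, 6, 7, 10 describe the absence/opposite of job satisfaction → reverse-score.
on a 1–6 scale, reversed = 7 − raw.
  item 1: 3
  item 2: 6
  item 3: 7 − 6 = 1
  item 4: 6
  item 5: 1
  item 6: 7 − 2 = 5
  item 7: 7 − 4 = 3
  item 8: 1
  item 9: 1
  item 10: 7 − 5 = 2
Total = 3 + 6 + 1 + 6 + 1 + 5 + 3 + 1 + 1 + 2 = 29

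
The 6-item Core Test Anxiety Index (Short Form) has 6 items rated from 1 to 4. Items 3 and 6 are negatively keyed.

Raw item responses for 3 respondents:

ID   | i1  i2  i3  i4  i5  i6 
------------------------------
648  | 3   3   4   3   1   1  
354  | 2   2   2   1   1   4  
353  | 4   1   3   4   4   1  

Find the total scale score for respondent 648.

15

Respondent 648 raw: 3, 3, 4, 3, 1, 1.
Reverse-coded (on a 1–4 scale, reversed = 5 − raw):
  item 1: 3
  item 2: 3
  item 3: 5 − 4 = 1
  item 4: 3
  item 5: 1
  item 6: 5 − 1 = 4
Sum = 3 + 3 + 1 + 3 + 1 + 4 = 15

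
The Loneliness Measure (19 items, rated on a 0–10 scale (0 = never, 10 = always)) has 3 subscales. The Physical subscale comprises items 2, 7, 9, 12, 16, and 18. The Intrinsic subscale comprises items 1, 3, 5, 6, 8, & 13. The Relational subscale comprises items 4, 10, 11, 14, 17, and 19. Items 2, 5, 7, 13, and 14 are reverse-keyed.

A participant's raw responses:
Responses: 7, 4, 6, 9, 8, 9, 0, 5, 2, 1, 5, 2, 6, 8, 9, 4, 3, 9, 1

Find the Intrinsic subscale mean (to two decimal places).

Intrinsic items: 1, 3, 5, 6, 8, 13.
Of these, items 5 & 13 are reverse-keyed; reversed = (0+10) − raw = 10 − raw.
  item 1: 7
  item 3: 6
  item 5: 10 − 8 = 2
  item 6: 9
  item 8: 5
  item 13: 10 − 6 = 4
Sum = 7 + 6 + 2 + 9 + 5 + 4 = 33
Mean = 33 / 6 = 5.50

5.50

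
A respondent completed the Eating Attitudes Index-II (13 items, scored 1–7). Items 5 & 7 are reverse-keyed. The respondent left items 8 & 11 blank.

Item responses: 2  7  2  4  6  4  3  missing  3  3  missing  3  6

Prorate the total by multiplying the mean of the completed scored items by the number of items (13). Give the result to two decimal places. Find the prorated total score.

48.45

Reverse-coded (reversed = (1+7) − raw = 8 − raw):
  item 5: 8 − 6 = 2
  item 7: 8 − 3 = 5
Completed scored items (11 of 13): 2, 7, 2, 4, 2, 4, 5, 3, 3, 3, 6; sum = 41.
Person mean = 41 / 11 ≈ 3.7273
Prorated total = (41 / 11) × 13 = 48.45 (to 2 dp)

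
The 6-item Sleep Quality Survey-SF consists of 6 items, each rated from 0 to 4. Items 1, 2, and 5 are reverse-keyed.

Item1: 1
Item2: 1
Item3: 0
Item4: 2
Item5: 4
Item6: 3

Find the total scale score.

11

Reversing items 1, 2 and 5 with 4 − raw:
Total = (4−1) + (4−1) + 0 + 2 + (4−4) + 3
      = 3 + 3 + 0 + 2 + 0 + 3 = 11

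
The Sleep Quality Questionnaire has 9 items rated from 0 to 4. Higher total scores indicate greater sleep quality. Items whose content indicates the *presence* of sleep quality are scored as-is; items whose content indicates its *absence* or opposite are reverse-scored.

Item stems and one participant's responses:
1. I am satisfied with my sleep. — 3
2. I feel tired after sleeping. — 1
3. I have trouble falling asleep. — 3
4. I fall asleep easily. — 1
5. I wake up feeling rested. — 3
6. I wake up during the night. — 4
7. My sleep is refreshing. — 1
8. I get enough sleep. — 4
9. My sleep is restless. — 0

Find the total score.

Items 2, 3, 6, 9 describe the absence/opposite of sleep quality → reverse-score.
reversed = (0+4) − raw = 4 − raw.
  item 1: 3
  item 2: 4 − 1 = 3
  item 3: 4 − 3 = 1
  item 4: 1
  item 5: 3
  item 6: 4 − 4 = 0
  item 7: 1
  item 8: 4
  item 9: 4 − 0 = 4
Total = 3 + 3 + 1 + 1 + 3 + 0 + 1 + 4 + 4 = 20

20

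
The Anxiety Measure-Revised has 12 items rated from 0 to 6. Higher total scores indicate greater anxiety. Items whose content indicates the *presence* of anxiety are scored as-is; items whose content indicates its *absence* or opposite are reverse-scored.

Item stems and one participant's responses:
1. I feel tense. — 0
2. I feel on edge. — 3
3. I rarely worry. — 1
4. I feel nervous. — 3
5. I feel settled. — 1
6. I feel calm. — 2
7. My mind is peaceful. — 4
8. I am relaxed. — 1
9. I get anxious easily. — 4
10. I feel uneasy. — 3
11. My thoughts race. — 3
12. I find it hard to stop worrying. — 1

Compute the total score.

38

Items 3, 5, 6, 7, 8 describe the absence/opposite of anxiety → reverse-score.
reverse-coded value = 6 − response.
  item 1: 0
  item 2: 3
  item 3: 6 − 1 = 5
  item 4: 3
  item 5: 6 − 1 = 5
  item 6: 6 − 2 = 4
  item 7: 6 − 4 = 2
  item 8: 6 − 1 = 5
  item 9: 4
  item 10: 3
  item 11: 3
  item 12: 1
Total = 0 + 3 + 5 + 3 + 5 + 4 + 2 + 5 + 4 + 3 + 3 + 1 = 38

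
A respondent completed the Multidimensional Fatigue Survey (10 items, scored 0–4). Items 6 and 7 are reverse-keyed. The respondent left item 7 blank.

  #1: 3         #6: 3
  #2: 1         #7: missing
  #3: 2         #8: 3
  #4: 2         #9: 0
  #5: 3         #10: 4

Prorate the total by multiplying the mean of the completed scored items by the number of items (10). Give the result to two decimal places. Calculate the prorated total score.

Reverse-coded (on a 0–4 scale, reversed = 4 − raw):
  item 6: 4 − 3 = 1
Completed scored items (9 of 10): 3, 1, 2, 2, 3, 1, 3, 0, 4; sum = 19.
Person mean = 19 / 9 ≈ 2.1111
Prorated total = (19 / 9) × 10 = 21.11 (to 2 dp)

21.11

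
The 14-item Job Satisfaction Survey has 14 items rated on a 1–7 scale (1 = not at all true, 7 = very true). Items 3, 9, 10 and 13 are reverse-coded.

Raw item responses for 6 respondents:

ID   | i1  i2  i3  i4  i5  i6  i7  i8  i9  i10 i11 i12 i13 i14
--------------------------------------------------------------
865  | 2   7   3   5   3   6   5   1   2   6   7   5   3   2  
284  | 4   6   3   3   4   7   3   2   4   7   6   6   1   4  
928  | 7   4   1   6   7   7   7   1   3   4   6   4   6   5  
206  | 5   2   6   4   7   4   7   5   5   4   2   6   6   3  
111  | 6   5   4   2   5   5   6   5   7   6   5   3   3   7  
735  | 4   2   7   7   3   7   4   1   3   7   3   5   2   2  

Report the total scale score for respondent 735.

Respondent 735 raw: 4, 2, 7, 7, 3, 7, 4, 1, 3, 7, 3, 5, 2, 2.
Reverse-coded (reverse-coded value = 8 − response):
  item 1: 4
  item 2: 2
  item 3: 8 − 7 = 1
  item 4: 7
  item 5: 3
  item 6: 7
  item 7: 4
  item 8: 1
  item 9: 8 − 3 = 5
  item 10: 8 − 7 = 1
  item 11: 3
  item 12: 5
  item 13: 8 − 2 = 6
  item 14: 2
Sum = 4 + 2 + 1 + 7 + 3 + 7 + 4 + 1 + 5 + 1 + 3 + 5 + 6 + 2 = 51

51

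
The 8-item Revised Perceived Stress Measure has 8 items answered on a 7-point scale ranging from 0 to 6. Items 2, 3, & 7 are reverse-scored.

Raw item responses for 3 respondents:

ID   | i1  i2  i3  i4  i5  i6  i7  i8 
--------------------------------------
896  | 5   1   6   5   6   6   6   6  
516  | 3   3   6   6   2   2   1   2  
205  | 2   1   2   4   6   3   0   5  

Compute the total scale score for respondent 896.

33

Respondent 896 raw: 5, 1, 6, 5, 6, 6, 6, 6.
Reverse-coded (on a 0–6 scale, reversed = 6 − raw):
  item 1: 5
  item 2: 6 − 1 = 5
  item 3: 6 − 6 = 0
  item 4: 5
  item 5: 6
  item 6: 6
  item 7: 6 − 6 = 0
  item 8: 6
Sum = 5 + 5 + 0 + 5 + 6 + 6 + 0 + 6 = 33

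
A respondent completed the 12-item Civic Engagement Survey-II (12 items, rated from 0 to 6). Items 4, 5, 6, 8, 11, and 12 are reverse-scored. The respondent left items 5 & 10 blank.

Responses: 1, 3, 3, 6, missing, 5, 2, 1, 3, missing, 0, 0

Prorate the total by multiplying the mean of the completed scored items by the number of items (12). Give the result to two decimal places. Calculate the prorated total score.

Reverse-coded (on a 0–6 scale, reversed = 6 − raw):
  item 4: 6 − 6 = 0
  item 6: 6 − 5 = 1
  item 8: 6 − 1 = 5
  item 11: 6 − 0 = 6
  item 12: 6 − 0 = 6
Completed scored items (10 of 12): 1, 3, 3, 0, 1, 2, 5, 3, 6, 6; sum = 30.
Person mean = 30 / 10 ≈ 3.0000
Prorated total = (30 / 10) × 12 = 36.00 (to 2 dp)

36.00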